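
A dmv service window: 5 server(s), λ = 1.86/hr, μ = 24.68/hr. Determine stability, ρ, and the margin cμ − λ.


Total capacity cμ = 5·24.68 = 123.40/hr
ρ = λ/(cμ) = 1.86/123.40 = 0.01507
Stable ⇔ ρ < 1: YES
Spare capacity = cμ − λ = 123.40 − 1.86 = 121.54/hr

Final: ρ = 0.01507; stable; margin = 121.54/hr


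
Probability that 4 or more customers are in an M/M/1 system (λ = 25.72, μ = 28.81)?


ρ = 25.72/28.81 = 0.8927
P(N ≥ n) = ρ^n = 0.8927^4 = 0.635200

Final: 0.635200


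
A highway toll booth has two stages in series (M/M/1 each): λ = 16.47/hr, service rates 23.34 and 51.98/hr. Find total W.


Each node sees arrival rate λ = 16.47/hr (tandem ⇒ throughput preserved).
W₁ = 1/(μ₁−λ) = 1/(23.34−16.47) = 0.14556 hr
W₂ = 1/(μ₂−λ) = 1/(51.98−16.47) = 0.02816 hr
W_total = W₁ + W₂ = 0.14556 + 0.02816 = 0.17372 hr

Final: 0.17372 hr


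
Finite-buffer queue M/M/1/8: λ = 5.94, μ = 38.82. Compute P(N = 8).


ρ = λ/μ = 5.94/38.82 = 0.1530
P_K = (1−ρ)ρ^K/(1−ρ^(K+1)) = (0.8470·0.0000003005)/(1 − 0.00000004598)
= 0.0000002545/1.000000 = 0.0000002545

Final: 0.0000002545


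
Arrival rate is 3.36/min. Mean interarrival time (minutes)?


Mean interarrival time = 1/λ = 1/3.36 minute = 0.29762 minute
In minutes: 0.29762 × 1 = 0.2976 min

Final: 0.2976 min


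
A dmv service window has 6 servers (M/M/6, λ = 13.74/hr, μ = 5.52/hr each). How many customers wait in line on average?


a = λ/μ = 2.4891; ρ = a/6 = 0.4149
P₀ = 0.082524
Lq = P₀·a^c·ρ / (c!·(1−ρ)²) = 0.082524·237.84057·0.4149/(720·0.34239)
= 0.03303

Final: 0.03303


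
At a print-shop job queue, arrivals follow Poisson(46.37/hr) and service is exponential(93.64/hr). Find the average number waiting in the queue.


ρ = 46.37/93.64 = 0.4952
Lq = ρ²/(1−ρ) = 0.2452/0.5048 = 0.4858

Final: 0.4858


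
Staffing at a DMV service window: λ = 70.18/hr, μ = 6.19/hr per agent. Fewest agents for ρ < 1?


Stability requires cμ > λ ⇔ c > λ/μ.
λ/μ = 70.18/6.19 = 11.3376
Minimum integer c = ⌊11.3376⌋ + 1 = 12
Check: 12·6.19 = 74.28 > 70.18, while 11·6.19 = 68.09 ≤ 70.18

Final: 12 servers


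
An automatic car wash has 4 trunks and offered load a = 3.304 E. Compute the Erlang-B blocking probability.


B(c,a) = (a^c/c!) / Σ_{k=0}^{c} a^k/k!
a^4/4! = 4.965339
Σ terms (k=0..4): 1.00000 + 3.30400 + 5.45821 + 6.01131 + 4.96534 = 20.738854
B = 4.965339/20.738854 = 0.239422

Final: 0.239422


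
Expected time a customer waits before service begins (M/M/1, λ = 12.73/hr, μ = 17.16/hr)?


ρ = 12.73/17.16 = 0.7418
Wq = ρ/(μ−λ) = 0.7418/(17.16 − 12.73) = 0.7418/4.43 = 0.1675 hr

Final: 0.1675 hr


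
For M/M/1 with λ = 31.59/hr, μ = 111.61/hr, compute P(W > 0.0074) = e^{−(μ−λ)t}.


W ~ Exponential(μ−λ) for M/M/1.
μ − λ = 111.61 − 31.59 = 80.0200
P(W > t) = e^{−(μ−λ)t} = e^{−0.5921} = 0.553138

Final: 0.553138


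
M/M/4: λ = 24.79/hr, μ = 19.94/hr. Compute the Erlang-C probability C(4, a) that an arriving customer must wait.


a = λ/μ = 1.2432; ρ = a/4 = 0.3108
P₀ = 0.287296 (from M/M/c formula)
C(c,a) = [a^c/(c!(1−ρ))]·P₀ = [2.38894/(24·0.6892)]·0.287296
= 0.14443·0.287296 = 0.041494

Final: 0.041494


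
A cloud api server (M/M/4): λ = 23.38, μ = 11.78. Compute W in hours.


a = 1.9847; ρ = 0.4962; P₀ = 0.132617
Lq = P₀·a^c·ρ/(c!(1−ρ)²) = 0.16760
Wq = Lq/λ = 0.16760/23.38 = 0.007168 hr
W = Wq + 1/μ = 0.007168 + 0.08489 = 0.09206 hr

Final: 0.09206 hr


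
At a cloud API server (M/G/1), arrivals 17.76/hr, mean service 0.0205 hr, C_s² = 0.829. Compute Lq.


ρ = λ·E[S] = 17.76·0.0205 = 0.3641
Lq = ρ²(1+C_s²)/(2(1−ρ)) = 0.1326·(1+0.829)/(2·0.6359)
= 0.1326·1.8290/1.2718 = 0.19062

Final: 0.19062


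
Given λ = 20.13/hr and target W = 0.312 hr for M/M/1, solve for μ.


W = 1/(μ−λ) ⇒ μ − λ = 1/W = 1/0.312 = 3.2051
μ = λ + 1/W = 20.13 + 3.2051 = 23.3351 per hr

Final: 23.3351 /hr


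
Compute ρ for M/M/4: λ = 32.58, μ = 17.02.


ρ = λ/(cμ) = 32.58/(4·17.02) = 32.58/68.08 = 0.4786

Final: 0.4786


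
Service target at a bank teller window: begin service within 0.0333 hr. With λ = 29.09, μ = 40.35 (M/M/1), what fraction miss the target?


ρ = 29.09/40.35 = 0.7209
P(Wq > t) = ρ·e^{−(μ−λ)t} = 0.7209·e^{−0.3750}
= 0.7209·0.687318 = 0.495516

Final: 0.495516


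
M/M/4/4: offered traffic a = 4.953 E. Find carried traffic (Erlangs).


B(4,4.953) = 0.394611 (Erlang-B)
Carried load = a(1 − B) = 4.953·(1 − 0.394611) = 4.953·0.605389 = 2.9985 E

Final: 2.9985 Erlangs


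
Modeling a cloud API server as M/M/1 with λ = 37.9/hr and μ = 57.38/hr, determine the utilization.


ρ = λ/μ = 37.9/57.38 = 0.6605

Final: 0.6605


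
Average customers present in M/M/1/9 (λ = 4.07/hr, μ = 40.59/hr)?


ρ = 4.07/40.59 = 0.1003
L = ρ[1 − (K+1)ρ^K + Kρ^(K+1)] / [(1−ρ)(1−ρ^(K+1))]
Numerator: 0.1003·(1 − 10·0.000000001025 + 9·1.027e-10) = 0.100271
Denominator: (0.8997)·(1.000000) = 0.899729
L = 0.100271/0.899729 = 0.1114

Final: 0.1114


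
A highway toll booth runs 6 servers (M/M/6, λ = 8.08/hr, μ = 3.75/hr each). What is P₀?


a = λ/μ = 8.08/3.75 = 2.1547; ρ = a/c = 0.3591
Σ_{k=0}^{5} a^k/k! (terms k=0..5) = 1.00000 + 2.15467 + 2.32129 + 1.66721 + 0.89807 + 0.38701 = 8.42824
Tail: a^6/(6!(1−ρ)) = 100.06462/(720·0.6409) = 0.21685
P₀ = 1/(8.42824 + 0.21685) = 1/8.64509 = 0.115673

Final: 0.115673


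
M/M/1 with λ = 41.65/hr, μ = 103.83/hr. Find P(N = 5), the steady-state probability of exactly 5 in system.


ρ = 41.65/103.83 = 0.4011
P_n = (1−ρ)·ρ^n = (1 − 0.4011)·0.4011^5 = 0.5989·0.010386 = 0.006220

Final: 0.006220


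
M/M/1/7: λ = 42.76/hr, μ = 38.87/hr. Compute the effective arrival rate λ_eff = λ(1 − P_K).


ρ = 1.1001; P_K = (1−ρ)ρ^7/(1−ρ^8) = 0.170440
λ_eff = λ(1 − P_K) = 42.76·(1 − 0.170440) = 42.76·0.829560 = 35.4720 /hr

Final: 35.4720 /hr


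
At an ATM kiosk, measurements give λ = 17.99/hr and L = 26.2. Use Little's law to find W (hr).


W = L/λ = 26.2/17.99 = 1.4564 hr

Final: 1.4564 hr


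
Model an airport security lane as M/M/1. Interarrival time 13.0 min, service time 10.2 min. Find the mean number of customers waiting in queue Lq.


λ = 60/13.0 = 4.6154 /hr
μ = 60/10.2 = 5.8824 /hr
ρ = λ/μ = 4.6154/5.8824 = 0.7846
Lq = ρ²/(1−ρ) = 0.6156/0.2154 = 2.8582

Final: 2.8582


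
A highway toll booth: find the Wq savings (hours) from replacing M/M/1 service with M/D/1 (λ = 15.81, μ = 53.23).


ρ = 15.81/53.23 = 0.2970
Wq(M/M/1) = ρ/(μ−λ) = 0.2970/37.42 = 0.007937 hr
Wq(M/D/1) = ρ/(2(μ−λ)) = 0.003969 hr
Savings = 0.007937 − 0.003969 = 0.003969 hr

Final: 0.003969 hr


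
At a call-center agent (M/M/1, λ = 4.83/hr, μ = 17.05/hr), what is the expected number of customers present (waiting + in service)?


ρ = λ/μ = 4.83/17.05 = 0.2833
L = ρ/(1−ρ) = 0.2833/(1 − 0.2833) = 0.2833/0.7167 = 0.3953

Final: 0.3953


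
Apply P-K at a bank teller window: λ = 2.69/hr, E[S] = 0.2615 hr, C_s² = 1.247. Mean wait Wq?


ρ = λ·E[S] = 2.69·0.2615 = 0.7034
E[S²] = E[S]²(1+C_s²) = 0.2615²·(1+1.247) = 0.153655
Wq = λ·E[S²]/(2(1−ρ)) = 2.69·0.153655/(2·0.2966) = 0.69687 hr

Final: 0.69687 hr


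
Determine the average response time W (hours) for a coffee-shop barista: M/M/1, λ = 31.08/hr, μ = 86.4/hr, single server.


W = 1/(μ−λ) = 1/(86.4 − 31.08) = 1/55.32 = 0.01808 hr

Final: 0.01808 hr


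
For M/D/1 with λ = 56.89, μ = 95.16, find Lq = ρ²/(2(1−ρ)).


ρ = 56.89/95.16 = 0.5978
M/D/1: Lq = ρ²/(2(1−ρ)) = 0.3574/(2·0.4022) = 0.44435

Final: 0.44435


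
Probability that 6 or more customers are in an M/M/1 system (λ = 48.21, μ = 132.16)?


ρ = 48.21/132.16 = 0.3648
P(N ≥ n) = ρ^n = 0.3648^6 = 0.002356

Final: 0.002356


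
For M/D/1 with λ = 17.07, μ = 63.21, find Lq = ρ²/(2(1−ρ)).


ρ = 17.07/63.21 = 0.2701
M/D/1: Lq = ρ²/(2(1−ρ)) = 0.07293/(2·0.7299) = 0.04995

Final: 0.04995


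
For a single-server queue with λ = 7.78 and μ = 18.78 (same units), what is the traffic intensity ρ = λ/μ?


ρ = λ/μ = 7.78/18.78 = 0.4143

Final: 0.4143


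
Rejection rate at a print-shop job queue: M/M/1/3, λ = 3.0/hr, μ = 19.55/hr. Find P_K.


ρ = λ/μ = 3.0/19.55 = 0.1535
P_K = (1−ρ)ρ^K/(1−ρ^(K+1)) = (0.8465·0.003613)/(1 − 0.0005545)
= 0.003059/0.999446 = 0.003061

Final: 0.003061


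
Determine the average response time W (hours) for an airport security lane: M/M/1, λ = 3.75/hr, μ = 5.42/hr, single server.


W = 1/(μ−λ) = 1/(5.42 − 3.75) = 1/1.67 = 0.5988 hr

Final: 0.5988 hr


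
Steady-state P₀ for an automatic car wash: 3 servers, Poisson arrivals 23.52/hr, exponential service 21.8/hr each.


a = λ/μ = 23.52/21.8 = 1.0789; ρ = a/c = 0.3596
Σ_{k=0}^{2} a^k/k! (terms k=0..2) = 1.00000 + 1.07890 + 0.58201 = 2.66091
Tail: a^3/(3!(1−ρ)) = 1.25586/(6·0.6404) = 0.32686
P₀ = 1/(2.66091 + 0.32686) = 1/2.98777 = 0.334698

Final: 0.334698


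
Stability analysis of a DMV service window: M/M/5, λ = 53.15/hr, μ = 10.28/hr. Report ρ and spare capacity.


Total capacity cμ = 5·10.28 = 51.40/hr
ρ = λ/(cμ) = 53.15/51.40 = 1.0340
Stable ⇔ ρ < 1: NO
Spare capacity = cμ − λ = 51.40 − 53.15 = -1.75/hr

Final: ρ = 1.0340; unstable; margin = -1.75/hr


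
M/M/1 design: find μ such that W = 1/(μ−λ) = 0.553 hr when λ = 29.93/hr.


W = 1/(μ−λ) ⇒ μ − λ = 1/W = 1/0.553 = 1.8083
μ = λ + 1/W = 29.93 + 1.8083 = 31.7383 per hr

Final: 31.7383 /hr


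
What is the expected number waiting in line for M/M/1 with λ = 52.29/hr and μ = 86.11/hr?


ρ = 52.29/86.11 = 0.6072
Lq = ρ²/(1−ρ) = 0.3687/0.3928 = 0.9389

Final: 0.9389


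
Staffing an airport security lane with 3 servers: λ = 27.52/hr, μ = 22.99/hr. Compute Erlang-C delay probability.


a = λ/μ = 1.1970; ρ = a/3 = 0.3990
P₀ = 0.295057 (from M/M/c formula)
C(c,a) = [a^c/(c!(1−ρ))]·P₀ = [1.71525/(6·0.6010)]·0.295057
= 0.47568·0.295057 = 0.140352

Final: 0.140352


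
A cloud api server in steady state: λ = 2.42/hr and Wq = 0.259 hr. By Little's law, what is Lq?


Lq = λWq = 2.42·0.259 = 0.6268

Final: 0.6268


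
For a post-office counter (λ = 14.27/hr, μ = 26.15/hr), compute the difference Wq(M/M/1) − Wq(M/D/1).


ρ = 14.27/26.15 = 0.5457
Wq(M/M/1) = ρ/(μ−λ) = 0.5457/11.88 = 0.04593 hr
Wq(M/D/1) = ρ/(2(μ−λ)) = 0.02297 hr
Savings = 0.04593 − 0.02297 = 0.02297 hr

Final: 0.02297 hr


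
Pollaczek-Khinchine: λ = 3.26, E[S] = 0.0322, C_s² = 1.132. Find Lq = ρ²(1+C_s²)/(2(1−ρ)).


ρ = λ·E[S] = 3.26·0.0322 = 0.1050
Lq = ρ²(1+C_s²)/(2(1−ρ)) = 0.01102·(1+1.132)/(2·0.8950)
= 0.01102·2.1320/1.7901 = 0.01312

Final: 0.01312


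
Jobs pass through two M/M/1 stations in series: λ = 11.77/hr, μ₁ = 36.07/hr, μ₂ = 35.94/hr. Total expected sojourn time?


Each node sees arrival rate λ = 11.77/hr (tandem ⇒ throughput preserved).
W₁ = 1/(μ₁−λ) = 1/(36.07−11.77) = 0.04115 hr
W₂ = 1/(μ₂−λ) = 1/(35.94−11.77) = 0.04137 hr
W_total = W₁ + W₂ = 0.04115 + 0.04137 = 0.08253 hr

Final: 0.08253 hr


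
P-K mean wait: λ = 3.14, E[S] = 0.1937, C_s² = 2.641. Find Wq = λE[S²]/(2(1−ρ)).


ρ = λ·E[S] = 3.14·0.1937 = 0.6082
E[S²] = E[S]²(1+C_s²) = 0.1937²·(1+2.641) = 0.136609
Wq = λ·E[S²]/(2(1−ρ)) = 3.14·0.136609/(2·0.3918) = 0.54744 hr

Final: 0.54744 hr


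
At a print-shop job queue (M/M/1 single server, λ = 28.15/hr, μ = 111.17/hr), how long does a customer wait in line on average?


ρ = 28.15/111.17 = 0.2532
Wq = ρ/(μ−λ) = 0.2532/(111.17 − 28.15) = 0.2532/83.02 = 0.003050 hr

Final: 0.003050 hr


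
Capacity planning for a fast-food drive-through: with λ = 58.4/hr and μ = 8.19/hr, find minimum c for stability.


Stability requires cμ > λ ⇔ c > λ/μ.
λ/μ = 58.4/8.19 = 7.1306
Minimum integer c = ⌊7.1306⌋ + 1 = 8
Check: 8·8.19 = 65.52 > 58.4, while 7·8.19 = 57.33 ≤ 58.4

Final: 8 servers


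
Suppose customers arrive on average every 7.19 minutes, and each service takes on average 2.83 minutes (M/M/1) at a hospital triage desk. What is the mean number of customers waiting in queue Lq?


λ = 60/7.19 = 8.3449 /hr
μ = 60/2.83 = 21.2014 /hr
ρ = λ/μ = 8.3449/21.2014 = 0.3936
Lq = ρ²/(1−ρ) = 0.1549/0.6064 = 0.2555

Final: 0.2555


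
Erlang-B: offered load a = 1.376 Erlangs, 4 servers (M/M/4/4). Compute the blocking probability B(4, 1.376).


B(c,a) = (a^c/c!) / Σ_{k=0}^{c} a^k/k!
a^4/4! = 0.149370
Σ terms (k=0..4): 1.00000 + 1.37600 + 0.94669 + 0.43421 + 0.14937 = 3.906272
B = 0.149370/3.906272 = 0.038238

Final: 0.038238


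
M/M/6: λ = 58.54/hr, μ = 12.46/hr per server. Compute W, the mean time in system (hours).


a = 4.6982; ρ = 0.7830; P₀ = 0.007030
Lq = P₀·a^c·ρ/(c!(1−ρ)²) = 1.74686
Wq = Lq/λ = 1.74686/58.54 = 0.02984 hr
W = Wq + 1/μ = 0.02984 + 0.08026 = 0.11010 hr

Final: 0.11010 hr


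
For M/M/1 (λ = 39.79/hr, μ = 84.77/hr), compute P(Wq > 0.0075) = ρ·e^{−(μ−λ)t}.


ρ = 39.79/84.77 = 0.4694
P(Wq > t) = ρ·e^{−(μ−λ)t} = 0.4694·e^{−0.3373}
= 0.4694·0.713659 = 0.334983

Final: 0.334983


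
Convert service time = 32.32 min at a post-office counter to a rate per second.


μ = 1/(service time) in consistent units.
1 second = 0.0166667 min, so μ = 0.0166667/32.32 = 0.0005157 per second

Final: 0.0005157 /sec


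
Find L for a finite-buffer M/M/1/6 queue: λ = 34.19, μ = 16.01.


ρ = 34.19/16.01 = 2.1355
L = ρ[1 − (K+1)ρ^K + Kρ^(K+1)] / [(1−ρ)(1−ρ^(K+1))]
Numerator: 2.1355·(1 − 7·94.852026 + 6·202.560324) = 1179.667665
Denominator: (-1.1355)·(-201.560324) = 228.879868
L = 1179.667665/228.879868 = 5.1541

Final: 5.1541


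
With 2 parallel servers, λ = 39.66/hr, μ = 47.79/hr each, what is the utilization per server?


ρ = λ/(cμ) = 39.66/(2·47.79) = 39.66/95.58 = 0.4149

Final: 0.4149


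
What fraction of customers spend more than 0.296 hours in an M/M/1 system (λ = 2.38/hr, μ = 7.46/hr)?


W ~ Exponential(μ−λ) for M/M/1.
μ − λ = 7.46 − 2.38 = 5.0800
P(W > t) = e^{−(μ−λ)t} = e^{−1.5037} = 0.222311

Final: 0.222311


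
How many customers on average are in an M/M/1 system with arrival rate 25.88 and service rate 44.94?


ρ = λ/μ = 25.88/44.94 = 0.5759
L = ρ/(1−ρ) = 0.5759/(1 − 0.5759) = 0.5759/0.4241 = 1.3578

Final: 1.3578


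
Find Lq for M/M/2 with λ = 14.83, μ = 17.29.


a = λ/μ = 0.8577; ρ = a/2 = 0.4289
P₀ = 0.399717
Lq = P₀·a^c·ρ / (c!·(1−ρ)²) = 0.399717·0.73569·0.4289/(2·0.32620)
= 0.19331

Final: 0.19331


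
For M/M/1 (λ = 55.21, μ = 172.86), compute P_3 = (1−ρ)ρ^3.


ρ = 55.21/172.86 = 0.3194
P_n = (1−ρ)·ρ^n = (1 − 0.3194)·0.3194^3 = 0.6806·0.032581 = 0.022175

Final: 0.022175


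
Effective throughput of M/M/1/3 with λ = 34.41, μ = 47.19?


ρ = 0.7292; P_K = (1−ρ)ρ^3/(1−ρ^4) = 0.146383
λ_eff = λ(1 − P_K) = 34.41·(1 − 0.146383) = 34.41·0.853617 = 29.3730 /hr

Final: 29.3730 /hr


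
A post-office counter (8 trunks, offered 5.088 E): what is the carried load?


B(8,5.088) = 0.074225 (Erlang-B)
Carried load = a(1 − B) = 5.088·(1 − 0.074225) = 5.088·0.925775 = 4.7103 E

Final: 4.7103 Erlangs


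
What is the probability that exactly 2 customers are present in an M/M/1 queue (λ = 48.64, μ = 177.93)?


ρ = 48.64/177.93 = 0.2734
P_n = (1−ρ)·ρ^n = (1 − 0.2734)·0.2734^2 = 0.7266·0.074729 = 0.054301

Final: 0.054301


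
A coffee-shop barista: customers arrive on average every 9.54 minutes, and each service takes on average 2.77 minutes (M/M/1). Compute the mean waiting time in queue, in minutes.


λ = 60/9.54 = 6.2893 /hr
μ = 60/2.77 = 21.6606 /hr
ρ = λ/μ = 6.2893/21.6606 = 0.2904
Wq = ρ/(μ−λ) = 0.2904/(21.6606−6.2893) = 0.01889 hr
In minutes: 0.01889·60 = 1.133 min

Final: 1.133 min


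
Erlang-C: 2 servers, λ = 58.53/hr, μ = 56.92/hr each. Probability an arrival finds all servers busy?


a = λ/μ = 1.0283; ρ = a/2 = 0.5141
P₀ = 0.320880 (from M/M/c formula)
C(c,a) = [a^c/(c!(1−ρ))]·P₀ = [1.05737/(2·0.4859)]·0.320880
= 1.08815·0.320880 = 0.349165

Final: 0.349165


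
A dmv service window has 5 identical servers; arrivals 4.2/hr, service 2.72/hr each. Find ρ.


ρ = λ/(cμ) = 4.2/(5·2.72) = 4.2/13.60 = 0.3088

Final: 0.3088


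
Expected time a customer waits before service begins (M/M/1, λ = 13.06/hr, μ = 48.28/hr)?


ρ = 13.06/48.28 = 0.2705
Wq = ρ/(μ−λ) = 0.2705/(48.28 − 13.06) = 0.2705/35.22 = 0.007680 hr

Final: 0.007680 hr


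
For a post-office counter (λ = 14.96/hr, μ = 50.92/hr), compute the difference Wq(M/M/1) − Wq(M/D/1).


ρ = 14.96/50.92 = 0.2938
Wq(M/M/1) = ρ/(μ−λ) = 0.2938/35.96 = 0.008170 hr
Wq(M/D/1) = ρ/(2(μ−λ)) = 0.004085 hr
Savings = 0.008170 − 0.004085 = 0.004085 hr

Final: 0.004085 hr


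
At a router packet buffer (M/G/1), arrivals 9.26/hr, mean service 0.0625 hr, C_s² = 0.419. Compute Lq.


ρ = λ·E[S] = 9.26·0.0625 = 0.5787
Lq = ρ²(1+C_s²)/(2(1−ρ)) = 0.3350·(1+0.419)/(2·0.4213)
= 0.3350·1.4190/0.8425 = 0.56415

Final: 0.56415


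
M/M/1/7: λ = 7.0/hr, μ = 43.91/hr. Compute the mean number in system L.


ρ = 7.0/43.91 = 0.1594
L = ρ[1 − (K+1)ρ^K + Kρ^(K+1)] / [(1−ρ)(1−ρ^(K+1))]
Numerator: 0.1594·(1 − 8·0.000002617 + 7·0.0000004171) = 0.159414
Denominator: (0.8406)·(1.000000) = 0.840583
L = 0.159414/0.840583 = 0.1896

Final: 0.1896


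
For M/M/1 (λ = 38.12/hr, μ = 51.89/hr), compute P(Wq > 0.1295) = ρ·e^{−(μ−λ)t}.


ρ = 38.12/51.89 = 0.7346
P(Wq > t) = ρ·e^{−(μ−λ)t} = 0.7346·e^{−1.7832}
= 0.7346·0.168097 = 0.123489

Final: 0.123489


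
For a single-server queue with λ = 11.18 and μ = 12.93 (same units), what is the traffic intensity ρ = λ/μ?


ρ = λ/μ = 11.18/12.93 = 0.8647

Final: 0.8647


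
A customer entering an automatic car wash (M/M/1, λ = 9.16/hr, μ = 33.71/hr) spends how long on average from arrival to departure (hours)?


W = 1/(μ−λ) = 1/(33.71 − 9.16) = 1/24.55 = 0.04073 hr

Final: 0.04073 hr


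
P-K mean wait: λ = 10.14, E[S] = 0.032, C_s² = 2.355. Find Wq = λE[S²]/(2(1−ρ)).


ρ = λ·E[S] = 10.14·0.032 = 0.3245
E[S²] = E[S]²(1+C_s²) = 0.032²·(1+2.355) = 0.003436
Wq = λ·E[S²]/(2(1−ρ)) = 10.14·0.003436/(2·0.6755) = 0.02578 hr

Final: 0.02578 hr


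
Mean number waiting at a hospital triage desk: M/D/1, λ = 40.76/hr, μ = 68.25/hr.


ρ = 40.76/68.25 = 0.5972
M/D/1: Lq = ρ²/(2(1−ρ)) = 0.3567/(2·0.4028) = 0.44275

Final: 0.44275


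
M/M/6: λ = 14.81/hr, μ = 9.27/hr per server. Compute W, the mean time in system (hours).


a = 1.5976; ρ = 0.2663; P₀ = 0.202301
Lq = P₀·a^c·ρ/(c!(1−ρ)²) = 0.002311
Wq = Lq/λ = 0.002311/14.81 = 0.0001560 hr
W = Wq + 1/μ = 0.0001560 + 0.10787 = 0.10803 hr

Final: 0.10803 hr


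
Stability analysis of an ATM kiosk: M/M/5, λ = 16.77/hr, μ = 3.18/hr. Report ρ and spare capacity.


Total capacity cμ = 5·3.18 = 15.90/hr
ρ = λ/(cμ) = 16.77/15.90 = 1.0547
Stable ⇔ ρ < 1: NO
Spare capacity = cμ − λ = 15.90 − 16.77 = -0.87/hr

Final: ρ = 1.0547; unstable; margin = -0.87/hr


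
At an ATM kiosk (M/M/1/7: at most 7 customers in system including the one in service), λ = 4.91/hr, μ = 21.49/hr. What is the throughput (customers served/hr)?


ρ = 0.2285; P_K = (1−ρ)ρ^7/(1−ρ^8) = 0.00002508
λ_eff = λ(1 − P_K) = 4.91·(1 − 0.00002508) = 4.91·0.999975 = 4.9099 /hr

Final: 4.9099 /hr


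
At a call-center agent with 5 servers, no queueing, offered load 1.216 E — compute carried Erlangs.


B(5,1.216) = 0.006578 (Erlang-B)
Carried load = a(1 − B) = 1.216·(1 − 0.006578) = 1.216·0.993422 = 1.2080 E

Final: 1.2080 Erlangs


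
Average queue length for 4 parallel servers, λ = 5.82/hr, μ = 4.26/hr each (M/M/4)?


a = λ/μ = 1.3662; ρ = a/4 = 0.3415
P₀ = 0.253492
Lq = P₀·a^c·ρ / (c!·(1−ρ)²) = 0.253492·3.48380·0.3415/(24·0.43356)
= 0.02899

Final: 0.02899


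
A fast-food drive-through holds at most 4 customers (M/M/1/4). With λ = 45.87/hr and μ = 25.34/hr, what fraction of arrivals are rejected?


ρ = λ/μ = 45.87/25.34 = 1.8102
P_K = (1−ρ)ρ^K/(1−ρ^(K+1)) = (-0.8102·10.737138)/(1 − 19.436168)
= -8.699031/-18.436168 = 0.471846

Final: 0.471846


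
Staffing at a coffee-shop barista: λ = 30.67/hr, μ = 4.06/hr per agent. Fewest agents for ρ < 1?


Stability requires cμ > λ ⇔ c > λ/μ.
λ/μ = 30.67/4.06 = 7.5542
Minimum integer c = ⌊7.5542⌋ + 1 = 8
Check: 8·4.06 = 32.48 > 30.67, while 7·4.06 = 28.42 ≤ 30.67

Final: 8 servers


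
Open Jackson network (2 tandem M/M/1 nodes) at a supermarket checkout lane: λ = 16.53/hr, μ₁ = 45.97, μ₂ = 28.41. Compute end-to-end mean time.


Each node sees arrival rate λ = 16.53/hr (tandem ⇒ throughput preserved).
W₁ = 1/(μ₁−λ) = 1/(45.97−16.53) = 0.03397 hr
W₂ = 1/(μ₂−λ) = 1/(28.41−16.53) = 0.08418 hr
W_total = W₁ + W₂ = 0.03397 + 0.08418 = 0.11814 hr

Final: 0.11814 hr


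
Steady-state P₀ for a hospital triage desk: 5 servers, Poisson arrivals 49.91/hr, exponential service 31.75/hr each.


a = λ/μ = 49.91/31.75 = 1.5720; ρ = a/c = 0.3144
Σ_{k=0}^{4} a^k/k! (terms k=0..4) = 1.00000 + 1.57197 + 1.23554 + 0.64741 + 0.25443 = 4.70935
Tail: a^5/(5!(1−ρ)) = 9.59885/(120·0.6856) = 0.11667
P₀ = 1/(4.70935 + 0.11667) = 1/4.82602 = 0.207210

Final: 0.207210


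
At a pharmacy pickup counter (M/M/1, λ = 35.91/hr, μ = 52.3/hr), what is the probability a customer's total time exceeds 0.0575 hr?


W ~ Exponential(μ−λ) for M/M/1.
μ − λ = 52.3 − 35.91 = 16.3900
P(W > t) = e^{−(μ−λ)t} = e^{−0.9424} = 0.389682

Final: 0.389682


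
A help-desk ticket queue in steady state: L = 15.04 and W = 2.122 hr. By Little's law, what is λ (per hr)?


λ = L/W = 15.04/2.122 = 7.0877 /hr

Final: 7.0877 /hr


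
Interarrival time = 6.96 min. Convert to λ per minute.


λ = 1/(interarrival time) in consistent units.
1 minute = 1 min, so λ = 1/6.96 = 0.1437 per minute

Final: 0.1437 /min


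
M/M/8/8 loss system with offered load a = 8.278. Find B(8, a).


B(c,a) = (a^c/c!) / Σ_{k=0}^{c} a^k/k!
a^8/8! = 546.868430
Σ terms (k=0..8): 1.00000 + 8.27800 + 34.26264 + 94.54205 + 195.65477 + 323.92604 + 446.90996 + 528.50295 + 546.86843 = 2179.944852
B = 546.868430/2179.944852 = 0.250863

Final: 0.250863


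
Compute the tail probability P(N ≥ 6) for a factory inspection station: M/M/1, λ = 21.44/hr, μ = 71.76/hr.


ρ = 21.44/71.76 = 0.2988
P(N ≥ n) = ρ^n = 0.2988^6 = 0.0007113

Final: 0.0007113


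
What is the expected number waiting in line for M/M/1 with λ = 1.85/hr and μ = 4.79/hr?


ρ = 1.85/4.79 = 0.3862
Lq = ρ²/(1−ρ) = 0.1492/0.6138 = 0.2430

Final: 0.2430


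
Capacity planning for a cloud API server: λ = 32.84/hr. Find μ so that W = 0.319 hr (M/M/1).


W = 1/(μ−λ) ⇒ μ − λ = 1/W = 1/0.319 = 3.1348
μ = λ + 1/W = 32.84 + 3.1348 = 35.9748 per hr

Final: 35.9748 /hr


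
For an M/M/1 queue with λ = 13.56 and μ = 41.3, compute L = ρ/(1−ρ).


ρ = λ/μ = 13.56/41.3 = 0.3283
L = ρ/(1−ρ) = 0.3283/(1 − 0.3283) = 0.3283/0.6717 = 0.4888

Final: 0.4888


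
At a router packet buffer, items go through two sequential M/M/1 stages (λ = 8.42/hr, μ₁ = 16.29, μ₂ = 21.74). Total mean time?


Each node sees arrival rate λ = 8.42/hr (tandem ⇒ throughput preserved).
W₁ = 1/(μ₁−λ) = 1/(16.29−8.42) = 0.12706 hr
W₂ = 1/(μ₂−λ) = 1/(21.74−8.42) = 0.07508 hr
W_total = W₁ + W₂ = 0.12706 + 0.07508 = 0.20214 hr

Final: 0.20214 hr


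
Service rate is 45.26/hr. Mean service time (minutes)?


Mean service time = 1/μ = 1/45.26 hour = 0.02209 hour
In minutes: 0.02209 × 60 = 1.3257 min

Final: 1.3257 min


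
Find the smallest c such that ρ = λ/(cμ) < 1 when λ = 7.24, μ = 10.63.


Stability requires cμ > λ ⇔ c > λ/μ.
λ/μ = 7.24/10.63 = 0.6811
Minimum integer c = ⌊0.6811⌋ + 1 = 1
Check: 1·10.63 = 10.63 > 7.24, while 0·10.63 = 0.00 ≤ 7.24

Final: 1 servers


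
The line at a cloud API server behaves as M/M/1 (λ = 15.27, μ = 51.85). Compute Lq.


ρ = 15.27/51.85 = 0.2945
Lq = ρ²/(1−ρ) = 0.08673/0.7055 = 0.1229

Final: 0.1229


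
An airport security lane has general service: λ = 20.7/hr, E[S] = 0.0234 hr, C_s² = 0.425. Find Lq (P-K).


ρ = λ·E[S] = 20.7·0.0234 = 0.4844
Lq = ρ²(1+C_s²)/(2(1−ρ)) = 0.2346·(1+0.425)/(2·0.5156)
= 0.2346·1.4250/1.0312 = 0.32421

Final: 0.32421


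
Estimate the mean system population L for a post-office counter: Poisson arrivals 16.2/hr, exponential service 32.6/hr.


ρ = λ/μ = 16.2/32.6 = 0.4969
L = ρ/(1−ρ) = 0.4969/(1 − 0.4969) = 0.4969/0.5031 = 0.9878

Final: 0.9878


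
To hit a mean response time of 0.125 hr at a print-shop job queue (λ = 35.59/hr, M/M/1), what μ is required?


W = 1/(μ−λ) ⇒ μ − λ = 1/W = 1/0.125 = 8.0000
μ = λ + 1/W = 35.59 + 8.0000 = 43.5900 per hr

Final: 43.5900 /hr


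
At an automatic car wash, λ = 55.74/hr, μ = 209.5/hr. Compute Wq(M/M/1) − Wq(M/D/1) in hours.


ρ = 55.74/209.5 = 0.2661
Wq(M/M/1) = ρ/(μ−λ) = 0.2661/153.76 = 0.001730 hr
Wq(M/D/1) = ρ/(2(μ−λ)) = 0.0008652 hr
Savings = 0.001730 − 0.0008652 = 0.0008652 hr

Final: 0.0008652 hr


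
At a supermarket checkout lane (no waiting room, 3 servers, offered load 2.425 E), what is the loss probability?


B(c,a) = (a^c/c!) / Σ_{k=0}^{c} a^k/k!
a^3/3! = 2.376753
Σ terms (k=0..3): 1.00000 + 2.42500 + 2.94031 + 2.37675 = 8.742065
B = 2.376753/8.742065 = 0.271875

Final: 0.271875


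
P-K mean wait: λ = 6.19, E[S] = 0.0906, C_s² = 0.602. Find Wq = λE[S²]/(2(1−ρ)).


ρ = λ·E[S] = 6.19·0.0906 = 0.5608
E[S²] = E[S]²(1+C_s²) = 0.0906²·(1+0.602) = 0.013150
Wq = λ·E[S²]/(2(1−ρ)) = 6.19·0.013150/(2·0.4392) = 0.09267 hr

Final: 0.09267 hr


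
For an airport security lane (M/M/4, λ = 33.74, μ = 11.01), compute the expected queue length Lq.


a = λ/μ = 3.0645; ρ = a/4 = 0.7661
P₀ = 0.034166
Lq = P₀·a^c·ρ / (c!·(1−ρ)²) = 0.034166·88.19237·0.7661/(24·0.05470)
= 1.75848

Final: 1.75848


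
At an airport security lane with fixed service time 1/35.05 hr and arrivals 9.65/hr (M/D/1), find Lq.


ρ = 9.65/35.05 = 0.2753
M/D/1: Lq = ρ²/(2(1−ρ)) = 0.07580/(2·0.7247) = 0.05230

Final: 0.05230


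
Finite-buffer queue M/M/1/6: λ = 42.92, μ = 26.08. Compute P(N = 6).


ρ = λ/μ = 42.92/26.08 = 1.6457
P_K = (1−ρ)ρ^K/(1−ρ^(K+1)) = (-0.6457·19.866106)/(1 − 32.693761)
= -12.827655/-31.693761 = 0.404738

Final: 0.404738


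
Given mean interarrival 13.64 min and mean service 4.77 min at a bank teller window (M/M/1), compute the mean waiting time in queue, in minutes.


λ = 60/13.64 = 4.3988 /hr
μ = 60/4.77 = 12.5786 /hr
ρ = λ/μ = 4.3988/12.5786 = 0.3497
Wq = ρ/(μ−λ) = 0.3497/(12.5786−4.3988) = 0.04275 hr
In minutes: 0.04275·60 = 2.565 min

Final: 2.565 min


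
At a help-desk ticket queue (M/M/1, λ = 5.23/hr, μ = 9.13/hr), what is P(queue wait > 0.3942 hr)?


ρ = 5.23/9.13 = 0.5728
P(Wq > t) = ρ·e^{−(μ−λ)t} = 0.5728·e^{−1.5374}
= 0.5728·0.214944 = 0.123128

Final: 0.123128


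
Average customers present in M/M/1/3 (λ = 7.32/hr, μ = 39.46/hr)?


ρ = 7.32/39.46 = 0.1855
L = ρ[1 − (K+1)ρ^K + Kρ^(K+1)] / [(1−ρ)(1−ρ^(K+1))]
Numerator: 0.1855·(1 − 4·0.006384 + 3·0.001184) = 0.181427
Denominator: (0.8145)·(0.998816) = 0.813531
L = 0.181427/0.813531 = 0.2230

Final: 0.2230


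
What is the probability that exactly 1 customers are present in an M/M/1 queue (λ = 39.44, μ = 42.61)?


ρ = 39.44/42.61 = 0.9256
P_n = (1−ρ)·ρ^n = (1 − 0.9256)·0.9256^1 = 0.07440·0.925604 = 0.068861

Final: 0.068861


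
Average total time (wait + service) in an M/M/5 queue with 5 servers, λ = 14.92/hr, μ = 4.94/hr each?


a = 3.0202; ρ = 0.6040; P₀ = 0.045602
Lq = P₀·a^c·ρ/(c!(1−ρ)²) = 0.36796
Wq = Lq/λ = 0.36796/14.92 = 0.02466 hr
W = Wq + 1/μ = 0.02466 + 0.20243 = 0.22709 hr

Final: 0.22709 hr


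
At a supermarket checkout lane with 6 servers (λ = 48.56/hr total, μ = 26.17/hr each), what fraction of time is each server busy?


ρ = λ/(cμ) = 48.56/(6·26.17) = 48.56/157.02 = 0.3093

Final: 0.3093


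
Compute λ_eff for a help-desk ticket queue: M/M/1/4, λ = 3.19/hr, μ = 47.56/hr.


ρ = 0.06707; P_K = (1−ρ)ρ^4/(1−ρ^5) = 0.00001888
λ_eff = λ(1 − P_K) = 3.19·(1 − 0.00001888) = 3.19·0.999981 = 3.1899 /hr

Final: 3.1899 /hr


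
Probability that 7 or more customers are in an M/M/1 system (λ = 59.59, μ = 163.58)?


ρ = 59.59/163.58 = 0.3643
P(N ≥ n) = ρ^n = 0.3643^7 = 0.0008513

Final: 0.0008513


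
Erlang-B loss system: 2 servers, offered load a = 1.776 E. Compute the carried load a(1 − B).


B(2,1.776) = 0.362292 (Erlang-B)
Carried load = a(1 − B) = 1.776·(1 − 0.362292) = 1.776·0.637708 = 1.1326 E

Final: 1.1326 Erlangs


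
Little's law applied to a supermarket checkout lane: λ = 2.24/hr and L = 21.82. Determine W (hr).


W = L/λ = 21.82/2.24 = 9.7411 hr

Final: 9.7411 hr


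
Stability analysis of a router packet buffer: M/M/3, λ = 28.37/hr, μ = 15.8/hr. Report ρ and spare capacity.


Total capacity cμ = 3·15.8 = 47.40/hr
ρ = λ/(cμ) = 28.37/47.40 = 0.5985
Stable ⇔ ρ < 1: YES
Spare capacity = cμ − λ = 47.40 − 28.37 = 19.03/hr

Final: ρ = 0.5985; stable; margin = 19.03/hr


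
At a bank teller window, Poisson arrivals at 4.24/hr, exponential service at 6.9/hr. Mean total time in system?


W = 1/(μ−λ) = 1/(6.9 − 4.24) = 1/2.66 = 0.3759 hr

Final: 0.3759 hr


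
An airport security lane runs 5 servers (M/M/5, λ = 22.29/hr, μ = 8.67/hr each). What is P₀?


a = λ/μ = 22.29/8.67 = 2.5709; ρ = a/c = 0.5142
Σ_{k=0}^{4} a^k/k! (terms k=0..4) = 1.00000 + 2.57093 + 3.30485 + 2.83219 + 1.82034 = 11.52831
Tail: a^5/(5!(1−ρ)) = 112.31942/(120·0.4858) = 1.92666
P₀ = 1/(11.52831 + 1.92666) = 1/13.45497 = 0.074322

Final: 0.074322


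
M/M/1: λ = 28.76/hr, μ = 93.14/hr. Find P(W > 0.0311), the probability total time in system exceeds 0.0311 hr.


W ~ Exponential(μ−λ) for M/M/1.
μ − λ = 93.14 − 28.76 = 64.3800
P(W > t) = e^{−(μ−λ)t} = e^{−2.0022} = 0.135035

Final: 0.135035


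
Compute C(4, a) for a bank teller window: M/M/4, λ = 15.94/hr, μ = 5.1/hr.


a = λ/μ = 3.1255; ρ = a/4 = 0.7814
P₀ = 0.030974 (from M/M/c formula)
C(c,a) = [a^c/(c!(1−ρ))]·P₀ = [95.42728/(24·0.2186)]·0.030974
= 18.18681·0.030974 = 0.563316

Final: 0.563316


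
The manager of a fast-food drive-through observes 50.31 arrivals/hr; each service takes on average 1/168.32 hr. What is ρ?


ρ = λ/μ = 50.31/168.32 = 0.2989

Final: 0.2989


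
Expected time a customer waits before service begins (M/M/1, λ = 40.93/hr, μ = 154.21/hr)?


ρ = 40.93/154.21 = 0.2654
Wq = ρ/(μ−λ) = 0.2654/(154.21 − 40.93) = 0.2654/113.28 = 0.002343 hr

Final: 0.002343 hr


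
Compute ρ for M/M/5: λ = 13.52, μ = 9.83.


ρ = λ/(cμ) = 13.52/(5·9.83) = 13.52/49.15 = 0.2751

Final: 0.2751


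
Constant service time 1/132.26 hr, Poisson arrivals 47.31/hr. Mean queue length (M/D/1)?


ρ = 47.31/132.26 = 0.3577
M/D/1: Lq = ρ²/(2(1−ρ)) = 0.1280/(2·0.6423) = 0.09961

Final: 0.09961


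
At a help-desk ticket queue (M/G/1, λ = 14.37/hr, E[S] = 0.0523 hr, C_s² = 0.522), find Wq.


ρ = λ·E[S] = 14.37·0.0523 = 0.7516
E[S²] = E[S]²(1+C_s²) = 0.0523²·(1+0.522) = 0.004163
Wq = λ·E[S²]/(2(1−ρ)) = 14.37·0.004163/(2·0.2484) = 0.12039 hr

Final: 0.12039 hr


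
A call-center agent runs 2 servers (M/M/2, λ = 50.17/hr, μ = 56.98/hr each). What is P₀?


a = λ/μ = 50.17/56.98 = 0.8805; ρ = a/c = 0.4402
Σ_{k=0}^{1} a^k/k! (terms k=0..1) = 1.00000 + 0.88048 = 1.88048
Tail: a^2/(2!(1−ρ)) = 0.77525/(2·0.5598) = 0.69249
P₀ = 1/(1.88048 + 0.69249) = 1/2.57297 = 0.388655

Final: 0.388655


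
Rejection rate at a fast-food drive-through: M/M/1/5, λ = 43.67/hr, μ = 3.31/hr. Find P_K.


ρ = λ/μ = 43.67/3.31 = 13.1934
P_K = (1−ρ)ρ^K/(1−ρ^(K+1)) = (-12.1934·399738.511289)/(1 − 5273891.476730)
= -4874152.965441/-5273890.476730 = 0.924204

Final: 0.924204


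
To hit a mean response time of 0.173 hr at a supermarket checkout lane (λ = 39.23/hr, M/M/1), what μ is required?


W = 1/(μ−λ) ⇒ μ − λ = 1/W = 1/0.173 = 5.7803
μ = λ + 1/W = 39.23 + 5.7803 = 45.0103 per hr

Final: 45.0103 /hr


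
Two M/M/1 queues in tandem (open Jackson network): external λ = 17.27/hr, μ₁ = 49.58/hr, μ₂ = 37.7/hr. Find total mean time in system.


Each node sees arrival rate λ = 17.27/hr (tandem ⇒ throughput preserved).
W₁ = 1/(μ₁−λ) = 1/(49.58−17.27) = 0.03095 hr
W₂ = 1/(μ₂−λ) = 1/(37.7−17.27) = 0.04895 hr
W_total = W₁ + W₂ = 0.03095 + 0.04895 = 0.07990 hr

Final: 0.07990 hr


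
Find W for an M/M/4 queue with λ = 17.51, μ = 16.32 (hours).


a = 1.0729; ρ = 0.2682; P₀ = 0.341321
Lq = P₀·a^c·ρ/(c!(1−ρ)²) = 0.009440
Wq = Lq/λ = 0.009440/17.51 = 0.0005391 hr
W = Wq + 1/μ = 0.0005391 + 0.06127 = 0.06181 hr

Final: 0.06181 hr


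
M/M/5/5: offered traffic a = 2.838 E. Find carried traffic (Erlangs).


B(5,2.838) = 0.096418 (Erlang-B)
Carried load = a(1 − B) = 2.838·(1 − 0.096418) = 2.838·0.903582 = 2.5644 E

Final: 2.5644 Erlangs


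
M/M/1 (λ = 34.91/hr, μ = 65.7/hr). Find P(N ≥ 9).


ρ = 34.91/65.7 = 0.5314
P(N ≥ n) = ρ^n = 0.5314^9 = 0.003376

Final: 0.003376


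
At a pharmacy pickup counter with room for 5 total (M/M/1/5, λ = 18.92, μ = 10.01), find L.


ρ = 18.92/10.01 = 1.8901
L = ρ[1 − (K+1)ρ^K + Kρ^(K+1)] / [(1−ρ)(1−ρ^(K+1))]
Numerator: 1.8901·(1 − 6·24.123220 + 5·45.595536) = 159.219762
Denominator: (-0.8901)·(-44.595536) = 39.694928
L = 159.219762/39.694928 = 4.0111

Final: 4.0111


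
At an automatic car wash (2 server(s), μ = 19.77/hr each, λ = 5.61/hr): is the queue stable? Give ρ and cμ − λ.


Total capacity cμ = 2·19.77 = 39.54/hr
ρ = λ/(cμ) = 5.61/39.54 = 0.1419
Stable ⇔ ρ < 1: YES
Spare capacity = cμ − λ = 39.54 − 5.61 = 33.93/hr

Final: ρ = 0.1419; stable; margin = 33.93/hr


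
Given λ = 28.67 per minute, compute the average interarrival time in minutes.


Mean interarrival time = 1/λ = 1/28.67 minute = 0.03488 minute
In minutes: 0.03488 × 1 = 0.03488 min

Final: 0.03488 min


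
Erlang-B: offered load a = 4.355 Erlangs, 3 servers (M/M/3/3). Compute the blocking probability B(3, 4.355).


B(c,a) = (a^c/c!) / Σ_{k=0}^{c} a^k/k!
a^3/3! = 13.766173
Σ terms (k=0..3): 1.00000 + 4.35500 + 9.48301 + 13.76617 = 28.604186
B = 13.766173/28.604186 = 0.481264

Final: 0.481264


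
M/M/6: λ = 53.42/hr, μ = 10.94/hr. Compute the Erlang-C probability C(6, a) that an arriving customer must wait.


a = λ/μ = 4.8830; ρ = a/6 = 0.8138
P₀ = 0.005401 (from M/M/c formula)
C(c,a) = [a^c/(c!(1−ρ))]·P₀ = [13555.61951/(720·0.1862)]·0.005401
= 101.13099·0.005401 = 0.546173

Final: 0.546173


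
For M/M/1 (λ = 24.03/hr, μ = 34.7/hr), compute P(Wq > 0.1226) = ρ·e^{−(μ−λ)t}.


ρ = 24.03/34.7 = 0.6925
P(Wq > t) = ρ·e^{−(μ−λ)t} = 0.6925·e^{−1.3081}
= 0.6925·0.270322 = 0.187200

Final: 0.187200


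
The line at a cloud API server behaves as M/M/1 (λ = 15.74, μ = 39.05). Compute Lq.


ρ = 15.74/39.05 = 0.4031
Lq = ρ²/(1−ρ) = 0.1625/0.5969 = 0.2722

Final: 0.2722


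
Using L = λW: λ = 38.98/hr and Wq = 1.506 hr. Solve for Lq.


Lq = λWq = 38.98·1.506 = 58.7039

Final: 58.7039


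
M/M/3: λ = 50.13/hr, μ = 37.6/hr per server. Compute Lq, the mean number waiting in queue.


a = λ/μ = 1.3332; ρ = a/3 = 0.4444
P₀ = 0.254262
Lq = P₀·a^c·ρ / (c!·(1−ρ)²) = 0.254262·2.36990·0.4444/(6·0.30867)
= 0.14459

Final: 0.14459


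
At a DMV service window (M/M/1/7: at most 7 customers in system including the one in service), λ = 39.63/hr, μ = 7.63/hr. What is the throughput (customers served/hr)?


ρ = 5.1940; P_K = (1−ρ)ρ^7/(1−ρ^8) = 0.807471
λ_eff = λ(1 − P_K) = 39.63·(1 − 0.807471) = 39.63·0.192529 = 7.6299 /hr

Final: 7.6299 /hr


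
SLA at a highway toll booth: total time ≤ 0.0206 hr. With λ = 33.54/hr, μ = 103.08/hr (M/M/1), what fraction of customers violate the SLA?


W ~ Exponential(μ−λ) for M/M/1.
μ − λ = 103.08 − 33.54 = 69.5400
P(W > t) = e^{−(μ−λ)t} = e^{−1.4325} = 0.238706

Final: 0.238706


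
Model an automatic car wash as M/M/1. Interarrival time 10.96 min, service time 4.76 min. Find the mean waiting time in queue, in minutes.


λ = 60/10.96 = 5.4745 /hr
μ = 60/4.76 = 12.6050 /hr
ρ = λ/μ = 5.4745/12.6050 = 0.4343
Wq = ρ/(μ−λ) = 0.4343/(12.6050−5.4745) = 0.06091 hr
In minutes: 0.06091·60 = 3.654 min

Final: 3.654 min


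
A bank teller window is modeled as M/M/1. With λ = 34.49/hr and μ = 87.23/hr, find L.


ρ = λ/μ = 34.49/87.23 = 0.3954
L = ρ/(1−ρ) = 0.3954/(1 − 0.3954) = 0.3954/0.6046 = 0.6540

Final: 0.6540


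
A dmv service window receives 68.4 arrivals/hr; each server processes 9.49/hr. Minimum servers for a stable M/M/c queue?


Stability requires cμ > λ ⇔ c > λ/μ.
λ/μ = 68.4/9.49 = 7.2076
Minimum integer c = ⌊7.2076⌋ + 1 = 8
Check: 8·9.49 = 75.92 > 68.4, while 7·9.49 = 66.43 ≤ 68.4

Final: 8 servers


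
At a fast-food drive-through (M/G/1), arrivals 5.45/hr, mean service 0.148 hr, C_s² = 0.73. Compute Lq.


ρ = λ·E[S] = 5.45·0.148 = 0.8066
Lq = ρ²(1+C_s²)/(2(1−ρ)) = 0.6506·(1+0.73)/(2·0.1934)
= 0.6506·1.7300/0.3868 = 2.90989

Final: 2.90989


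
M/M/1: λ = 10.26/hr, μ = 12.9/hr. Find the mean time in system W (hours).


W = 1/(μ−λ) = 1/(12.9 − 10.26) = 1/2.64 = 0.3788 hr

Final: 0.3788 hr


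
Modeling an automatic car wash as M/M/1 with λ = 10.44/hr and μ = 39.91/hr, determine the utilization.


ρ = λ/μ = 10.44/39.91 = 0.2616

Final: 0.2616


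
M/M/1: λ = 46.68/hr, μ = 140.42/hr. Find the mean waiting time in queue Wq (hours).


ρ = 46.68/140.42 = 0.3324
Wq = ρ/(μ−λ) = 0.3324/(140.42 − 46.68) = 0.3324/93.74 = 0.003546 hr

Final: 0.003546 hr


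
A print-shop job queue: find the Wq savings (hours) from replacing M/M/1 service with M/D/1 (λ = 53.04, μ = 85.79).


ρ = 53.04/85.79 = 0.6183
Wq(M/M/1) = ρ/(μ−λ) = 0.6183/32.75 = 0.01888 hr
Wq(M/D/1) = ρ/(2(μ−λ)) = 0.009439 hr
Savings = 0.01888 − 0.009439 = 0.009439 hr

Final: 0.009439 hr


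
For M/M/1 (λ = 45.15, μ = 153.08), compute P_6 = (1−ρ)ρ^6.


ρ = 45.15/153.08 = 0.2949
P_n = (1−ρ)·ρ^n = (1 − 0.2949)·0.2949^6 = 0.7051·0.0006583 = 0.0004642

Final: 0.0004642


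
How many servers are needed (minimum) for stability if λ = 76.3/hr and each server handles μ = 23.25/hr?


Stability requires cμ > λ ⇔ c > λ/μ.
λ/μ = 76.3/23.25 = 3.2817
Minimum integer c = ⌊3.2817⌋ + 1 = 4
Check: 4·23.25 = 93.00 > 76.3, while 3·23.25 = 69.75 ≤ 76.3

Final: 4 servers


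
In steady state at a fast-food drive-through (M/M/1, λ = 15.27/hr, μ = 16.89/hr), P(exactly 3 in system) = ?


ρ = 15.27/16.89 = 0.9041
P_n = (1−ρ)·ρ^n = (1 − 0.9041)·0.9041^3 = 0.09591·0.738972 = 0.070878

Final: 0.070878
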